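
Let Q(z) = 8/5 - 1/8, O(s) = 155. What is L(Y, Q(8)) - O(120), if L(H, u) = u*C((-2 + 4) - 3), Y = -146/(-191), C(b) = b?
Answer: -6259/40 ≈ -156.48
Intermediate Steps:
Y = 146/191 (Y = -146*(-1/191) = 146/191 ≈ 0.76440)
Q(z) = 59/40 (Q(z) = 8*(⅕) - 1*⅛ = 8/5 - ⅛ = 59/40)
L(H, u) = -u (L(H, u) = u*((-2 + 4) - 3) = u*(2 - 3) = u*(-1) = -u)
L(Y, Q(8)) - O(120) = -1*59/40 - 1*155 = -59/40 - 155 = -6259/40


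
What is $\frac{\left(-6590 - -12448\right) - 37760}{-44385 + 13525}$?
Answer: $\frac{15951}{15430} \approx 1.0338$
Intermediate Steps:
$\frac{\left(-6590 - -12448\right) - 37760}{-44385 + 13525} = \frac{\left(-6590 + 12448\right) - 37760}{-30860} = \left(5858 - 37760\right) \left(- \frac{1}{30860}\right) = \left(-31902\right) \left(- \frac{1}{30860}\right) = \frac{15951}{15430}$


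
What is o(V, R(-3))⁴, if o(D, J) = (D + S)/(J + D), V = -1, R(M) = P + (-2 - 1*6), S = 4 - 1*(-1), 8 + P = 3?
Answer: 16/2401 ≈ 0.0066639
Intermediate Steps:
P = -5 (P = -8 + 3 = -5)
S = 5 (S = 4 + 1 = 5)
R(M) = -13 (R(M) = -5 + (-2 - 1*6) = -5 + (-2 - 6) = -5 - 8 = -13)
o(D, J) = (5 + D)/(D + J) (o(D, J) = (D + 5)/(J + D) = (5 + D)/(D + J))
o(V, R(-3))⁴ = ((5 - 1)/(-1 - 13))⁴ = (4/(-14))⁴ = (-1/14*4)⁴ = (-2/7)⁴ = 16/2401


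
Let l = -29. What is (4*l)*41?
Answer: -4756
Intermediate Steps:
(4*l)*41 = (4*(-29))*41 = -116*41 = -4756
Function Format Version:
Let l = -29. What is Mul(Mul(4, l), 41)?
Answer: -4756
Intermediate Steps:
Mul(Mul(4, l), 41) = Mul(Mul(4, -29), 41) = Mul(-116, 41) = -4756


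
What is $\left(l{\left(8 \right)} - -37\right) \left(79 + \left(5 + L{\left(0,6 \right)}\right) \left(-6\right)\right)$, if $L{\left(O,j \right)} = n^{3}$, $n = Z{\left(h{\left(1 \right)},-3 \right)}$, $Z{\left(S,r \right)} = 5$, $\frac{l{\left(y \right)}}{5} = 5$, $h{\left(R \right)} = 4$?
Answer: $-43462$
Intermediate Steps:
$l{\left(y \right)} = 25$ ($l{\left(y \right)} = 5 \cdot 5 = 25$)
$n = 5$
$L{\left(O,j \right)} = 125$ ($L{\left(O,j \right)} = 5^{3} = 125$)
$\left(l{\left(8 \right)} - -37\right) \left(79 + \left(5 + L{\left(0,6 \right)}\right) \left(-6\right)\right) = \left(25 - -37\right) \left(79 + \left(5 + 125\right) \left(-6\right)\right) = \left(25 + 37\right) \left(79 + 130 \left(-6\right)\right) = 62 \left(79 - 780\right) = 62 \left(-701\right) = -43462$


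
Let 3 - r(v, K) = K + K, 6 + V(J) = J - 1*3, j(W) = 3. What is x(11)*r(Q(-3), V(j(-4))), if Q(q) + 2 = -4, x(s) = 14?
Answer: 210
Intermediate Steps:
Q(q) = -6 (Q(q) = -2 - 4 = -6)
V(J) = -9 + J (V(J) = -6 + (J - 1*3) = -6 + (J - 3) = -6 + (-3 + J) = -9 + J)
r(v, K) = 3 - 2*K (r(v, K) = 3 - (K + K) = 3 - 2*K)
x(11)*r(Q(-3), V(j(-4))) = 14*(3 - 2*(-9 + 3)) = 14*(3 - 2*(-6)) = 14*(3 + 12) = 14*15 = 210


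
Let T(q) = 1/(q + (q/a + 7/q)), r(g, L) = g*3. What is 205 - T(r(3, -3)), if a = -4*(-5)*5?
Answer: 1819705/8881 ≈ 204.90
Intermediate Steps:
a = 100 (a = 20*5 = 100)
r(g, L) = 3*g
T(q) = 1/(7/q + 101*q/100) (T(q) = 1/(q + (q/100 + 7/q)) = 1/(q + (7/q + q/100)) = 1/(7/q + 101*q/100))
205 - T(r(3, -3)) = 205 - 100*3*3/(700 + 101*(3*3)**2) = 205 - 100*9/(700 + 101*9**2) = 205 - 100*9/(700 + 101*81) = 205 - 100*9/(700 + 8181) = 205 - 100*9/8881 = 205 - 1*900/8881 = 205 - 900/8881 = 1819705/8881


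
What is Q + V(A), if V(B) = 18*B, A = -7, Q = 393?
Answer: 267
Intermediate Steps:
Q + V(A) = 393 + 18*(-7) = 393 - 126 = 267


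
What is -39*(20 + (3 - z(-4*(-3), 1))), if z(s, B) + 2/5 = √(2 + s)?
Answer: -4563/5 + 39*√14 ≈ -766.68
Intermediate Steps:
z(s, B) = -⅖ + √(2 + s)
-39*(20 + (3 - z(-4*(-3), 1))) = -39*(20 + (3 - (-⅖ + √(2 - 4*(-3))))) = -39*(20 + (3 - (-⅖ + √(2 + 12)))) = -39*(20 + (3 - (-⅖ + √14))) = -39*(20 + (3 + (⅖ - √14))) = -39*(20 + (17/5 - √14)) = -39*(117/5 - √14) = -4563/5 + 39*√14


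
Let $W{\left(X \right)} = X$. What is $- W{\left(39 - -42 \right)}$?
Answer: $-81$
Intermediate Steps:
$- W{\left(39 - -42 \right)} = - (39 - -42) = - (39 + 42) = \left(-1\right) 81 = -81$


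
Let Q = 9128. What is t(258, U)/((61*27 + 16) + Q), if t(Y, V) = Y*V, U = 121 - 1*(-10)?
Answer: 11266/3597 ≈ 3.1321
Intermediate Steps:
U = 131 (U = 121 + 10 = 131)
t(Y, V) = V*Y
t(258, U)/((61*27 + 16) + Q) = (131*258)/((61*27 + 16) + 9128) = 33798/((1647 + 16) + 9128) = 33798/(1663 + 9128) = 33798/10791 = 33798*(1/10791) = 11266/3597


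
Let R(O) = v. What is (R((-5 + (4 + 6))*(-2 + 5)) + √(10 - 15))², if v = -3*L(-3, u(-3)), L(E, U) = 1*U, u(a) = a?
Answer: (9 + I*√5)² ≈ 76.0 + 40.249*I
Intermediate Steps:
L(E, U) = U
v = 9 (v = -3*(-3) = 9)
R(O) = 9
(R((-5 + (4 + 6))*(-2 + 5)) + √(10 - 15))² = (9 + √(10 - 15))² = (9 + √(-5))² = (9 + I*√5)²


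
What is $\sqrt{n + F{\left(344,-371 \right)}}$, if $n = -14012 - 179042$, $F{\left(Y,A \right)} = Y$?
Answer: $i \sqrt{192710} \approx 438.99 i$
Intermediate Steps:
$n = -193054$
$\sqrt{n + F{\left(344,-371 \right)}} = \sqrt{-193054 + 344} = \sqrt{-192710} = i \sqrt{192710}$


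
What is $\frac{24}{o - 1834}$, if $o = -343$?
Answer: $- \frac{24}{2177} \approx -0.011024$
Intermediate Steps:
$\frac{24}{o - 1834} = \frac{24}{-343 - 1834} = \frac{24}{-2177} = 24 \left(- \frac{1}{2177}\right) = - \frac{24}{2177}$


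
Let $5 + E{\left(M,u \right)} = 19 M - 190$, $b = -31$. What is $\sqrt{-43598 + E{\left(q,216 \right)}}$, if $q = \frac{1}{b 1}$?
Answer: $\frac{i \sqrt{42085662}}{31} \approx 209.27 i$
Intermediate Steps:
$q = - \frac{1}{31}$ ($q = \frac{1}{\left(-31\right) 1} = \frac{1}{-31} = - \frac{1}{31} \approx -0.032258$)
$E{\left(M,u \right)} = -195 + 19 M$ ($E{\left(M,u \right)} = -5 + \left(19 M - 190\right) = -5 + \left(-190 + 19 M\right) = -195 + 19 M$)
$\sqrt{-43598 + E{\left(q,216 \right)}} = \sqrt{-43598 + \left(-195 + 19 \left(- \frac{1}{31}\right)\right)} = \sqrt{-43598 - \frac{6064}{31}} = \sqrt{- \frac{1357602}{31}} = \frac{i \sqrt{42085662}}{31}$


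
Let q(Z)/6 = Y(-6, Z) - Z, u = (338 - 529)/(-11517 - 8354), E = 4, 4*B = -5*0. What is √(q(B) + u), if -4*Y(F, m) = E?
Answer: I*√2365344485/19871 ≈ 2.4475*I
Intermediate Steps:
B = 0 (B = (-5*0)/4 = (¼)*0 = 0)
Y(F, m) = -1 (Y(F, m) = -¼*4 = -1)
u = 191/19871 (u = -191/(-19871) = -191*(-1/19871) = 191/19871 ≈ 0.0096120)
q(Z) = -6 - 6*Z (q(Z) = 6*(-1 - Z) = -6 - 6*Z)
√(q(B) + u) = √((-6 - 6*0) + 191/19871) = √((-6 + 0) + 191/19871) = √(-6 + 191/19871) = √(-119035/19871) = I*√2365344485/19871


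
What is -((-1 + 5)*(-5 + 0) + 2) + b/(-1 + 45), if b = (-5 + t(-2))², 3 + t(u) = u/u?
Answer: 841/44 ≈ 19.114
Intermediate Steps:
t(u) = -2 (t(u) = -3 + u/u = -3 + 1 = -2)
b = 49 (b = (-5 - 2)² = (-7)² = 49)
-((-1 + 5)*(-5 + 0) + 2) + b/(-1 + 45) = -((-1 + 5)*(-5 + 0) + 2) + 49/(-1 + 45) = -(4*(-5) + 2) + 49/44 = -(-20 + 2) + 49*(1/44) = -1*(-18) + 49/44 = 18 + 49/44 = 841/44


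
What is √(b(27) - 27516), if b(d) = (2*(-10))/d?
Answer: 2*I*√557214/9 ≈ 165.88*I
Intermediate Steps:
b(d) = -20/d
√(b(27) - 27516) = √(-20/27 - 27516) = √(-742952/27) = 2*I*√557214/9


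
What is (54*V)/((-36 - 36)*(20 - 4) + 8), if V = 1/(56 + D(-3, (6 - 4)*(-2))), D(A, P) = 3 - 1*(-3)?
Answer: -27/35464 ≈ -0.00076134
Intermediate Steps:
D(A, P) = 6 (D(A, P) = 3 + 3 = 6)
V = 1/62 (V = 1/(56 + 6) = 1/62 ≈ 0.016129)
(54*V)/((-36 - 36)*(20 - 4) + 8) = (54*(1/62))/((-36 - 36)*(20 - 4) + 8) = 27/(31*(-72*16 + 8)) = 27/(31*(-1152 + 8)) = (27/31)/(-1144) = (27/31)*(-1/1144) = -27/35464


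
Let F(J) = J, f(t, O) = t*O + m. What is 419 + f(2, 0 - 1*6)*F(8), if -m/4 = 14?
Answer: -125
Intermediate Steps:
m = -56 (m = -4*14 = -56)
f(t, O) = -56 + O*t (f(t, O) = t*O - 56 = O*t - 56 = -56 + O*t)
419 + f(2, 0 - 1*6)*F(8) = 419 + (-56 + (0 - 1*6)*2)*8 = 419 + (-56 + (0 - 6)*2)*8 = 419 + (-56 - 6*2)*8 = 419 + (-56 - 12)*8 = 419 - 68*8 = 419 - 544 = -125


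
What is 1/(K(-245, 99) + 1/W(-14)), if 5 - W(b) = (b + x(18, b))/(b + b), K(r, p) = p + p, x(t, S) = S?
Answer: 4/793 ≈ 0.0050441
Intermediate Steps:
K(r, p) = 2*p
W(b) = 4 (W(b) = 5 - (b + b)/(b + b) = 5 - 2*b/(2*b) = 5 - 2*b*1/(2*b) = 5 - 1*1 = 5 - 1 = 4)
1/(K(-245, 99) + 1/W(-14)) = 1/(2*99 + 1/4) = 1/(198 + 1/4) = 1/(793/4) = 4/793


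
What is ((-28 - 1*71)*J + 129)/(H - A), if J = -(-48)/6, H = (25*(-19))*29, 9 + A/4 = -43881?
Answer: -51/12445 ≈ -0.0040980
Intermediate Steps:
A = -175560 (A = -36 + 4*(-43881) = -36 - 175524 = -175560)
H = -13775 (H = -475*29 = -13775)
J = 8 (J = -(-48)/6 = -16*(-1/2) = 8)
((-28 - 1*71)*J + 129)/(H - A) = ((-28 - 1*71)*8 + 129)/(-13775 - 1*(-175560)) = ((-28 - 71)*8 + 129)/(-13775 + 175560) = (-99*8 + 129)/161785 = (-792 + 129)*(1/161785) = -663*1/161785 = -51/12445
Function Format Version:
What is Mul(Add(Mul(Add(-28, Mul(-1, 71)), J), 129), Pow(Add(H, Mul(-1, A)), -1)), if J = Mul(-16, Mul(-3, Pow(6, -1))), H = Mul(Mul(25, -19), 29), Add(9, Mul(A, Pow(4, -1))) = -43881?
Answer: Rational(-51, 12445) ≈ -0.0040980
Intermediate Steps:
A = -175560 (A = Add(-36, Mul(4, -43881)) = Add(-36, -175524) = -175560)
H = -13775 (H = Mul(-475, 29) = -13775)
J = 8 (J = Mul(-16, Mul(-3, Rational(1, 6))) = Mul(-16, Rational(-1, 2)) = 8)
Mul(Add(Mul(Add(-28, Mul(-1, 71)), J), 129), Pow(Add(H, Mul(-1, A)), -1)) = Mul(Add(Mul(Add(-28, Mul(-1, 71)), 8), 129), Pow(Add(-13775, Mul(-1, -175560)), -1)) = Mul(Add(Mul(Add(-28, -71), 8), 129), Pow(Add(-13775, 175560), -1)) = Mul(Add(Mul(-99, 8), 129), Pow(161785, -1)) = Mul(Add(-792, 129), Rational(1, 161785)) = Mul(-663, Rational(1, 161785)) = Rational(-51, 12445)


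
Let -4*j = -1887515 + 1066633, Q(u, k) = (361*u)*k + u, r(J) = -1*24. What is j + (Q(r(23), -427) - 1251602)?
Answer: 5306245/2 ≈ 2.6531e+6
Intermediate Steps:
r(J) = -24
Q(u, k) = u + 361*k*u (Q(u, k) = 361*k*u + u = u + 361*k*u)
j = 410441/2 (j = -(-1887515 + 1066633)/4 = -1/4*(-820882) = 410441/2 ≈ 2.0522e+5)
j + (Q(r(23), -427) - 1251602) = 410441/2 + (-24*(1 + 361*(-427)) - 1251602) = 410441/2 + (-24*(1 - 154147) - 1251602) = 410441/2 + (-24*(-154146) - 1251602) = 410441/2 + (3699504 - 1251602) = 410441/2 + 2447902 = 5306245/2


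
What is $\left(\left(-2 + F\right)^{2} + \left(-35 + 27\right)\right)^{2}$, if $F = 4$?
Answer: $16$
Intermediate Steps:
$\left(\left(-2 + F\right)^{2} + \left(-35 + 27\right)\right)^{2} = \left(\left(-2 + 4\right)^{2} + \left(-35 + 27\right)\right)^{2} = \left(2^{2} - 8\right)^{2} = \left(4 - 8\right)^{2} = \left(-4\right)^{2} = 16$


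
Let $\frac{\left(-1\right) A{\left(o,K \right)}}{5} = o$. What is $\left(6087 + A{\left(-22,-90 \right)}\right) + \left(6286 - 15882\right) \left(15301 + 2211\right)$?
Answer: $-168038955$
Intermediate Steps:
$A{\left(o,K \right)} = - 5 o$
$\left(6087 + A{\left(-22,-90 \right)}\right) + \left(6286 - 15882\right) \left(15301 + 2211\right) = \left(6087 - -110\right) + \left(6286 - 15882\right) \left(15301 + 2211\right) = \left(6087 + 110\right) - 168045152 = 6197 - 168045152 = -168038955$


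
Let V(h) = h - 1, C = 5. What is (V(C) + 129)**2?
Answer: 17689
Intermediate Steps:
V(h) = -1 + h
(V(C) + 129)**2 = ((-1 + 5) + 129)**2 = (4 + 129)**2 = 133**2 = 17689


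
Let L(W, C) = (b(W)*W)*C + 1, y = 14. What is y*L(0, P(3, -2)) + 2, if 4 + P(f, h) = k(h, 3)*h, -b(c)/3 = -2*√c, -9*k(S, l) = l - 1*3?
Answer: 16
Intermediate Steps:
k(S, l) = ⅓ - l/9 (k(S, l) = -(l - 1*3)/9 = -(l - 3)/9 = -(-3 + l)/9 = ⅓ - l/9)
b(c) = 6*√c (b(c) = -(-6)*√c = 6*√c)
P(f, h) = -4 (P(f, h) = -4 + (⅓ - ⅑*3)*h = -4 + (⅓ - ⅓)*h = -4 + 0*h = -4 + 0 = -4)
L(W, C) = 1 + 6*C*W^(3/2) (L(W, C) = ((6*√W)*W)*C + 1 = (6*W^(3/2))*C + 1 = 6*C*W^(3/2) + 1 = 1 + 6*C*W^(3/2))
y*L(0, P(3, -2)) + 2 = 14*(1 + 6*(-4)*0^(3/2)) + 2 = 14*(1 + 6*(-4)*0) + 2 = 14*(1 + 0) + 2 = 14*1 + 2 = 14 + 2 = 16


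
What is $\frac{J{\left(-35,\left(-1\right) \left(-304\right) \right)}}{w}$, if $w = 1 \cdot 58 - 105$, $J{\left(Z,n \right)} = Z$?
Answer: $\frac{35}{47} \approx 0.74468$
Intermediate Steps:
$w = -47$ ($w = 58 - 105 = -47$)
$\frac{J{\left(-35,\left(-1\right) \left(-304\right) \right)}}{w} = - \frac{35}{-47} = \left(-35\right) \left(- \frac{1}{47}\right) = \frac{35}{47}$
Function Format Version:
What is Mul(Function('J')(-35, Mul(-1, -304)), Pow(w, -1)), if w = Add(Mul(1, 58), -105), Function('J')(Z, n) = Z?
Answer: Rational(35, 47) ≈ 0.74468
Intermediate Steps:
w = -47 (w = Add(58, -105) = -47)
Mul(Function('J')(-35, Mul(-1, -304)), Pow(w, -1)) = Mul(-35, Pow(-47, -1)) = Mul(-35, Rational(-1, 47)) = Rational(35, 47)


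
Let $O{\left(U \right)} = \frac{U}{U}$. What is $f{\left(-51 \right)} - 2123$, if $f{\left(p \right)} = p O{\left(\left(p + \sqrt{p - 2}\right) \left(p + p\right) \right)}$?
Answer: $-2174$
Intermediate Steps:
$O{\left(U \right)} = 1$
$f{\left(p \right)} = p$ ($f{\left(p \right)} = p 1 = p$)
$f{\left(-51 \right)} - 2123 = -51 - 2123 = -2174$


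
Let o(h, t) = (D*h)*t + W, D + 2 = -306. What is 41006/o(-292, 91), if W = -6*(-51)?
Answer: 20503/4092241 ≈ 0.0050102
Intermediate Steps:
D = -308 (D = -2 - 306 = -308)
W = 306
o(h, t) = 306 - 308*h*t (o(h, t) = (-308*h)*t + 306 = -308*h*t + 306 = 306 - 308*h*t)
41006/o(-292, 91) = 41006/(306 - 308*(-292)*91) = 41006/(306 + 8184176) = 41006/8184482 = 41006*(1/8184482) = 20503/4092241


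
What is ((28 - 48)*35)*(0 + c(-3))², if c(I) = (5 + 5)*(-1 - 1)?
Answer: -280000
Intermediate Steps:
c(I) = -20 (c(I) = 10*(-2) = -20)
((28 - 48)*35)*(0 + c(-3))² = ((28 - 48)*35)*(0 - 20)² = -20*35*(-20)² = -700*400 = -280000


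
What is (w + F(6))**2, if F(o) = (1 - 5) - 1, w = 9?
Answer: 16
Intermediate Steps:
F(o) = -5 (F(o) = -4 - 1 = -5)
(w + F(6))**2 = (9 - 5)**2 = 4**2 = 16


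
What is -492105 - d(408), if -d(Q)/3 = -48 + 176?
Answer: -491721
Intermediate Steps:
d(Q) = -384 (d(Q) = -3*(-48 + 176) = -3*128 = -384)
-492105 - d(408) = -492105 - 1*(-384) = -492105 + 384 = -491721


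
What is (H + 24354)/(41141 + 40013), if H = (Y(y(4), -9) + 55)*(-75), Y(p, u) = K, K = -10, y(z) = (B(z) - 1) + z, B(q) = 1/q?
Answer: 20979/81154 ≈ 0.25851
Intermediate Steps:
B(q) = 1/q
y(z) = -1 + z + 1/z (y(z) = (1/z - 1) + z = (-1 + 1/z) + z = -1 + z + 1/z)
Y(p, u) = -10
H = -3375 (H = (-10 + 55)*(-75) = 45*(-75) = -3375)
(H + 24354)/(41141 + 40013) = (-3375 + 24354)/(41141 + 40013) = 20979/81154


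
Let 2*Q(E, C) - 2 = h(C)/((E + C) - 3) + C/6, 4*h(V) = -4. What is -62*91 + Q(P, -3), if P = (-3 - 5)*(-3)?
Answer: -101543/18 ≈ -5641.3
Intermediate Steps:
h(V) = -1 (h(V) = (¼)*(-4) = -1)
P = 24 (P = -8*(-3) = 24)
Q(E, C) = 1 - 1/(2*(-3 + C + E)) + C/12 (Q(E, C) = 1 + (-1/((E + C) - 3) + C/6)/2 = 1 + (-1/((C + E) - 3) + C*(⅙))/2 = 1 + (-1/(-3 + C + E) + C/6)/2 = 1 + (-1/(2*(-3 + C + E)) + C/12) = 1 - 1/(2*(-3 + C + E)) + C/12)
-62*91 + Q(P, -3) = -62*91 + (-42 + (-3)² + 9*(-3) + 12*24 - 3*24)/(12*(-3 - 3 + 24)) = -5642 + (1/12)*(-42 + 9 - 27 + 288 - 72)/18 = -5642 + (1/12)*(1/18)*156 = -5642 + 13/18 = -101543/18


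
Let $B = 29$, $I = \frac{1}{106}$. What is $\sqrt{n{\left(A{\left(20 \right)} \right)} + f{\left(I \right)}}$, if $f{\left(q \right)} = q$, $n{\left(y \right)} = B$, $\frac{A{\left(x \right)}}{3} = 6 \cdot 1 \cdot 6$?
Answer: $\frac{5 \sqrt{13038}}{106} \approx 5.386$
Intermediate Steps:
$I = \frac{1}{106} \approx 0.009434$
$A{\left(x \right)} = 108$ ($A{\left(x \right)} = 3 \cdot 6 \cdot 1 \cdot 6 = 3 \cdot 6 \cdot 6 = 3 \cdot 36 = 108$)
$n{\left(y \right)} = 29$
$\sqrt{n{\left(A{\left(20 \right)} \right)} + f{\left(I \right)}} = \sqrt{29 + \frac{1}{106}} = \sqrt{\frac{3075}{106}} = \frac{5 \sqrt{13038}}{106}$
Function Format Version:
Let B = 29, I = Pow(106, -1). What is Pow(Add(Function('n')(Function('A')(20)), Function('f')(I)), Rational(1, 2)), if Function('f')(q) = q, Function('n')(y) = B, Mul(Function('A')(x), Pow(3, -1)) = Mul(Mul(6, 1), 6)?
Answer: Mul(Rational(5, 106), Pow(13038, Rational(1, 2))) ≈ 5.3860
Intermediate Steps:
I = Rational(1, 106) ≈ 0.0094340
Function('A')(x) = 108 (Function('A')(x) = Mul(3, Mul(Mul(6, 1), 6)) = Mul(3, Mul(6, 6)) = Mul(3, 36) = 108)
Function('n')(y) = 29
Pow(Add(Function('n')(Function('A')(20)), Function('f')(I)), Rational(1, 2)) = Pow(Add(29, Rational(1, 106)), Rational(1, 2)) = Pow(Rational(3075, 106), Rational(1, 2)) = Mul(Rational(5, 106), Pow(13038, Rational(1, 2)))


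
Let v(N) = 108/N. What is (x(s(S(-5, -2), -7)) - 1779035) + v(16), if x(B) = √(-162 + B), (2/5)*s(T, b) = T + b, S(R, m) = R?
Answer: -7116113/4 + 8*I*√3 ≈ -1.779e+6 + 13.856*I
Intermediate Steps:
s(T, b) = 5*T/2 + 5*b/2 (s(T, b) = 5*(T + b)/2 = 5*T/2 + 5*b/2)
(x(s(S(-5, -2), -7)) - 1779035) + v(16) = (√(-162 + ((5/2)*(-5) + (5/2)*(-7))) - 1779035) + 108/16 = (√(-162 + (-25/2 - 35/2)) - 1779035) + 108*(1/16) = (√(-162 - 30) - 1779035) + 27/4 = (√(-192) - 1779035) + 27/4 = (8*I*√3 - 1779035) + 27/4 = (-1779035 + 8*I*√3) + 27/4 = -7116113/4 + 8*I*√3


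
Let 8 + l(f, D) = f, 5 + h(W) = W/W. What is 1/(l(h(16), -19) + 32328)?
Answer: 1/32316 ≈ 3.0944e-5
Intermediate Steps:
h(W) = -4 (h(W) = -5 + W/W = -5 + 1 = -4)
l(f, D) = -8 + f
1/(l(h(16), -19) + 32328) = 1/((-8 - 4) + 32328) = 1/(-12 + 32328) = 1/32316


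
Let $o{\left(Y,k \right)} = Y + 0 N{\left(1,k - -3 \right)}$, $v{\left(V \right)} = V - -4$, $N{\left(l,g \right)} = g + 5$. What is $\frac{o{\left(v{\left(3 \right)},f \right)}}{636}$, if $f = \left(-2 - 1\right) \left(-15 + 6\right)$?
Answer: $\frac{7}{636} \approx 0.011006$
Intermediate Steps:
$f = 27$ ($f = \left(-3\right) \left(-9\right) = 27$)
$N{\left(l,g \right)} = 5 + g$
$v{\left(V \right)} = 4 + V$ ($v{\left(V \right)} = V + 4 = 4 + V$)
$o{\left(Y,k \right)} = Y$ ($o{\left(Y,k \right)} = Y + 0 \left(5 + \left(k - -3\right)\right) = Y + 0 \left(5 + \left(k + 3\right)\right) = Y + 0 \left(5 + \left(3 + k\right)\right) = Y + 0 \left(8 + k\right) = Y + 0 = Y$)
$\frac{o{\left(v{\left(3 \right)},f \right)}}{636} = \frac{4 + 3}{636} = 7 \cdot \frac{1}{636} = \frac{7}{636}$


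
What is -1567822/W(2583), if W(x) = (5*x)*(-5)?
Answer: 1567822/64575 ≈ 24.279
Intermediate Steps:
W(x) = -25*x
-1567822/W(2583) = -1567822/((-25*2583)) = -1567822/(-64575) = -1567822*(-1/64575) = 1567822/64575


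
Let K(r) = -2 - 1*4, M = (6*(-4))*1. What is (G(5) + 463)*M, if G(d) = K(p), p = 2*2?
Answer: -10968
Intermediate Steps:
M = -24 (M = -24*1 = -24)
p = 4
K(r) = -6 (K(r) = -2 - 4 = -6)
G(d) = -6
(G(5) + 463)*M = (-6 + 463)*(-24) = 457*(-24) = -10968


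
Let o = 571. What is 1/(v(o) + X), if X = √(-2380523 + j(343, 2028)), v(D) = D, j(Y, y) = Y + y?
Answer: 571/2704193 - 2*I*√594538/2704193 ≈ 0.00021115 - 0.00057027*I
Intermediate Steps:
X = 2*I*√594538 (X = √(-2380523 + (343 + 2028)) = √(-2380523 + 2371) = √(-2378152) = 2*I*√594538 ≈ 1542.1*I)
1/(v(o) + X) = 1/(571 + 2*I*√594538)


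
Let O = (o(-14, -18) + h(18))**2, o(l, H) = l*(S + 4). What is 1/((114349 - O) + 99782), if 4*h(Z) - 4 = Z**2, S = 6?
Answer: 1/210767 ≈ 4.7446e-6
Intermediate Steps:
h(Z) = 1 + Z**2/4
o(l, H) = 10*l (o(l, H) = l*(6 + 4) = l*10 = 10*l)
O = 3364 (O = (10*(-14) + (1 + (1/4)*18**2))**2 = (-140 + (1 + (1/4)*324))**2 = (-140 + (1 + 81))**2 = (-140 + 82)**2 = (-58)**2 = 3364)
1/((114349 - O) + 99782) = 1/((114349 - 1*3364) + 99782) = 1/((114349 - 3364) + 99782) = 1/(110985 + 99782) = 1/210767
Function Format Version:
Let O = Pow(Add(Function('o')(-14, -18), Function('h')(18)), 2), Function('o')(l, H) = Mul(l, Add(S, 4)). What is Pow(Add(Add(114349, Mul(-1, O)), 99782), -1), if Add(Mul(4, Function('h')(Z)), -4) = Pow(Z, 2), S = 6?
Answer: Rational(1, 210767) ≈ 4.7446e-6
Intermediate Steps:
Function('h')(Z) = Add(1, Mul(Rational(1, 4), Pow(Z, 2)))
Function('o')(l, H) = Mul(10, l) (Function('o')(l, H) = Mul(l, Add(6, 4)) = Mul(l, 10) = Mul(10, l))
O = 3364 (O = Pow(Add(Mul(10, -14), Add(1, Mul(Rational(1, 4), Pow(18, 2)))), 2) = Pow(Add(-140, Add(1, Mul(Rational(1, 4), 324))), 2) = Pow(Add(-140, Add(1, 81)), 2) = Pow(Add(-140, 82), 2) = Pow(-58, 2) = 3364)
Pow(Add(Add(114349, Mul(-1, O)), 99782), -1) = Pow(Add(Add(114349, Mul(-1, 3364)), 99782), -1) = Pow(Add(Add(114349, -3364), 99782), -1) = Pow(Add(110985, 99782), -1) = Pow(210767, -1) = Rational(1, 210767)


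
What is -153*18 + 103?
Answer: -2651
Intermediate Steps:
-153*18 + 103 = -2754 + 103 = -2651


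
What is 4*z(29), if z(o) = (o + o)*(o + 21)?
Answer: 11600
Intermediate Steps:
z(o) = 2*o*(21 + o) (z(o) = (2*o)*(21 + o) = 2*o*(21 + o))
4*z(29) = 4*(2*29*(21 + 29)) = 4*(2*29*50) = 4*2900 = 11600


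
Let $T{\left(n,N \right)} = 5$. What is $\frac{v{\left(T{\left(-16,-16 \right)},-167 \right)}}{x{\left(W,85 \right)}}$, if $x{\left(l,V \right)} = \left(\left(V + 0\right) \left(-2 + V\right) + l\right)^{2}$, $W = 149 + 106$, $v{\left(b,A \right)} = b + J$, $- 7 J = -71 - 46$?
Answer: $\frac{38}{93513175} \approx 4.0636 \cdot 10^{-7}$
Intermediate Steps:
$J = \frac{117}{7}$ ($J = - \frac{-71 - 46}{7} = \left(- \frac{1}{7}\right) \left(-117\right) = \frac{117}{7} \approx 16.714$)
$v{\left(b,A \right)} = \frac{117}{7} + b$ ($v{\left(b,A \right)} = b + \frac{117}{7} = \frac{117}{7} + b$)
$W = 255$
$x{\left(l,V \right)} = \left(l + V \left(-2 + V\right)\right)^{2}$ ($x{\left(l,V \right)} = \left(V \left(-2 + V\right) + l\right)^{2} = \left(l + V \left(-2 + V\right)\right)^{2}$)
$\frac{v{\left(T{\left(-16,-16 \right)},-167 \right)}}{x{\left(W,85 \right)}} = \frac{\frac{117}{7} + 5}{\left(255 + 85^{2} - 170\right)^{2}} = \frac{152}{7 \left(255 + 7225 - 170\right)^{2}} = \frac{152}{7 \cdot 7310^{2}} = \frac{152}{7 \cdot 53436100} = \frac{152}{7} \cdot \frac{1}{53436100} = \frac{38}{93513175}$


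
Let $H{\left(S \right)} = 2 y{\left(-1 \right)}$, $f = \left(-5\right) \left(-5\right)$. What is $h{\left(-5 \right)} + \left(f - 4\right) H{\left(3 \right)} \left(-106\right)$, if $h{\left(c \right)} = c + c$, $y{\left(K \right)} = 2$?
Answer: $-8914$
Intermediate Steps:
$f = 25$
$H{\left(S \right)} = 4$ ($H{\left(S \right)} = 2 \cdot 2 = 4$)
$h{\left(c \right)} = 2 c$
$h{\left(-5 \right)} + \left(f - 4\right) H{\left(3 \right)} \left(-106\right) = 2 \left(-5\right) + \left(25 - 4\right) 4 \left(-106\right) = -10 + 21 \cdot 4 \left(-106\right) = -10 + 84 \left(-106\right) = -10 - 8904 = -8914$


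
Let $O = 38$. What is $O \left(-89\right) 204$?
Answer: $-689928$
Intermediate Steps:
$O \left(-89\right) 204 = 38 \left(-89\right) 204 = \left(-3382\right) 204 = -689928$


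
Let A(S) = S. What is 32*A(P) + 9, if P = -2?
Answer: -55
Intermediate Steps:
32*A(P) + 9 = 32*(-2) + 9 = -64 + 9 = -55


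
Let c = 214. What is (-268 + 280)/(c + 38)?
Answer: 1/21 ≈ 0.047619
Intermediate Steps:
(-268 + 280)/(c + 38) = (-268 + 280)/(214 + 38) = 12/252 = 12*(1/252) = 1/21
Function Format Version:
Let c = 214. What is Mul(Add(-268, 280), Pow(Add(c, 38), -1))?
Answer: Rational(1, 21) ≈ 0.047619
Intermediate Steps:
Mul(Add(-268, 280), Pow(Add(c, 38), -1)) = Mul(Add(-268, 280), Pow(Add(214, 38), -1)) = Mul(12, Pow(252, -1)) = Mul(12, Rational(1, 252)) = Rational(1, 21)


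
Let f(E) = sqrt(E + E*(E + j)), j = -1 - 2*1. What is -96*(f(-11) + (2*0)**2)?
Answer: -96*sqrt(143) ≈ -1148.0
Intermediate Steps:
j = -3 (j = -1 - 2 = -3)
f(E) = sqrt(E + E*(-3 + E)) (f(E) = sqrt(E + E*(E - 3)) = sqrt(E + E*(-3 + E)))
-96*(f(-11) + (2*0)**2) = -96*(sqrt(-11*(-2 - 11)) + (2*0)**2) = -96*(sqrt(-11*(-13)) + 0**2) = -96*(sqrt(143) + 0) = -96*sqrt(143)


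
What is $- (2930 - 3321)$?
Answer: $391$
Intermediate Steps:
$- (2930 - 3321) = \left(-1\right) \left(-391\right) = 391$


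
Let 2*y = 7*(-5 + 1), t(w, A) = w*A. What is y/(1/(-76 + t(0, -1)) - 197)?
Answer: 152/2139 ≈ 0.071061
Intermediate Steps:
t(w, A) = A*w
y = -14 (y = (7*(-5 + 1))/2 = (7*(-4))/2 = (½)*(-28) = -14)
y/(1/(-76 + t(0, -1)) - 197) = -14/(1/(-76 - 1*0) - 197) = -14/(1/(-76 + 0) - 197) = -14/(1/(-76) - 197) = -14/(-1/76 - 197) = -14/(-14973/76) = -14*(-76/14973) = 152/2139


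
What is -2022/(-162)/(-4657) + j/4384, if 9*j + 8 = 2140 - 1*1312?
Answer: 2494703/137809944 ≈ 0.018102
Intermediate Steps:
j = 820/9 (j = -8/9 + (2140 - 1*1312)/9 = -8/9 + (2140 - 1312)/9 = -8/9 + (1/9)*828 = -8/9 + 92 = 820/9 ≈ 91.111)
-2022/(-162)/(-4657) + j/4384 = -2022/(-162)/(-4657) + (820/9)/4384 = -2022*(-1/162)*(-1/4657) + (820/9)*(1/4384) = (337/27)*(-1/4657) + 205/9864 = -337/125739 + 205/9864 = 2494703/137809944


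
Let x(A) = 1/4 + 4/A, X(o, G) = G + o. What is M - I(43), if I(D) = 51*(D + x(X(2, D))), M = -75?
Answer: -137117/60 ≈ -2285.3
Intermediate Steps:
x(A) = ¼ + 4/A (x(A) = 1*(¼) + 4/A = ¼ + 4/A)
I(D) = 51*D + 51*(18 + D)/(4*(2 + D)) (I(D) = 51*(D + (16 + (D + 2))/(4*(D + 2))) = 51*(D + (16 + (2 + D))/(4*(2 + D))) = 51*(D + (18 + D)/(4*(2 + D))) = 51*D + 51*(18 + D)/(4*(2 + D)))
M - I(43) = -75 - 51*(18 + 4*43² + 9*43)/(4*(2 + 43)) = -75 - 51*(18 + 4*1849 + 387)/(4*45) = -75 - 51*(18 + 7396 + 387)/(4*45) = -75 - 51*7801/(4*45) = -75 - 1*132617/60 = -75 - 132617/60 = -137117/60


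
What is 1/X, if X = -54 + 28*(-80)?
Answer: -1/2294 ≈ -0.00043592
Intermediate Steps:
X = -2294 (X = -54 - 2240 = -2294)
1/X = 1/(-2294) = -1/2294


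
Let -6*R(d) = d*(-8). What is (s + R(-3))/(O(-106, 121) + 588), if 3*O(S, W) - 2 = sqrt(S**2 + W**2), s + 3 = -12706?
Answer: -67353474/3092879 + 38139*sqrt(25877)/3092879 ≈ -19.793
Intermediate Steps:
s = -12709 (s = -3 - 12706 = -12709)
R(d) = 4*d/3 (R(d) = -d*(-8)/6 = -(-4)*d/3 = 4*d/3)
O(S, W) = 2/3 + sqrt(S**2 + W**2)/3
(s + R(-3))/(O(-106, 121) + 588) = (-12709 + (4/3)*(-3))/((2/3 + sqrt((-106)**2 + 121**2)/3) + 588) = (-12709 - 4)/((2/3 + sqrt(11236 + 14641)/3) + 588) = -12713/((2/3 + sqrt(25877)/3) + 588) = -12713/(1766/3 + sqrt(25877)/3)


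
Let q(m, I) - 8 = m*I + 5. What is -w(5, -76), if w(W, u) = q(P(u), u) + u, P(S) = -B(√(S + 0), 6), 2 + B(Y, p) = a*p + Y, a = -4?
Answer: 2039 - 152*I*√19 ≈ 2039.0 - 662.55*I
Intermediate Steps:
B(Y, p) = -2 + Y - 4*p (B(Y, p) = -2 + (-4*p + Y) = -2 + (Y - 4*p) = -2 + Y - 4*p)
P(S) = 26 - √S (P(S) = -(-2 + √(S + 0) - 4*6) = -(-2 + √S - 24) = -(-26 + √S) = 26 - √S)
q(m, I) = 13 + I*m (q(m, I) = 8 + (m*I + 5) = 8 + (I*m + 5) = 8 + (5 + I*m) = 13 + I*m)
w(W, u) = 13 + u + u*(26 - √u) (w(W, u) = (13 + u*(26 - √u)) + u = 13 + u + u*(26 - √u))
-w(5, -76) = -(13 - (-76)^(3/2) + 27*(-76)) = -(13 - (-152)*I*√19 - 2052) = -(13 + 152*I*√19 - 2052) = -(-2039 + 152*I*√19) = 2039 - 152*I*√19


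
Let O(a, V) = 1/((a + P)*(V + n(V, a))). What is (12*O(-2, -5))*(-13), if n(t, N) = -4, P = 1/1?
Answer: -52/3 ≈ -17.333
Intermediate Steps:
P = 1
O(a, V) = 1/((1 + a)*(-4 + V)) (O(a, V) = 1/((a + 1)*(V - 4)) = 1/((1 + a)*(-4 + V)))
(12*O(-2, -5))*(-13) = (12/(-4 - 5 - 4*(-2) - 5*(-2)))*(-13) = (12/(-4 - 5 + 8 + 10))*(-13) = (12/9)*(-13) = (12*(⅑))*(-13) = (4/3)*(-13) = -52/3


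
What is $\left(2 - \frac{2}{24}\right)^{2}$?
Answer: $\frac{529}{144} \approx 3.6736$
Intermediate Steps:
$\left(2 - \frac{2}{24}\right)^{2} = \left(2 - \frac{1}{12}\right)^{2} = \left(\frac{23}{12}\right)^{2} = \frac{529}{144}$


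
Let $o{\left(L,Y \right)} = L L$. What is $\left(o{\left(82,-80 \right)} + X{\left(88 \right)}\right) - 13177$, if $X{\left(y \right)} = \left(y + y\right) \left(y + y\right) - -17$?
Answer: $24540$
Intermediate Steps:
$X{\left(y \right)} = 17 + 4 y^{2}$ ($X{\left(y \right)} = 2 y 2 y + 17 = 4 y^{2} + 17 = 17 + 4 y^{2}$)
$o{\left(L,Y \right)} = L^{2}$
$\left(o{\left(82,-80 \right)} + X{\left(88 \right)}\right) - 13177 = \left(82^{2} + \left(17 + 4 \cdot 88^{2}\right)\right) - 13177 = \left(6724 + \left(17 + 4 \cdot 7744\right)\right) - 13177 = \left(6724 + \left(17 + 30976\right)\right) - 13177 = \left(6724 + 30993\right) - 13177 = 37717 - 13177 = 24540$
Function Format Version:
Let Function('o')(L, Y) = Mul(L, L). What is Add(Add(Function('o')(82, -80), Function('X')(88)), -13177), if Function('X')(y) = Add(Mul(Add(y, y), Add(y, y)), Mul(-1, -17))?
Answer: 24540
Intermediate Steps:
Function('X')(y) = Add(17, Mul(4, Pow(y, 2))) (Function('X')(y) = Add(Mul(Mul(2, y), Mul(2, y)), 17) = Add(Mul(4, Pow(y, 2)), 17) = Add(17, Mul(4, Pow(y, 2))))
Function('o')(L, Y) = Pow(L, 2)
Add(Add(Function('o')(82, -80), Function('X')(88)), -13177) = Add(Add(Pow(82, 2), Add(17, Mul(4, Pow(88, 2)))), -13177) = Add(Add(6724, Add(17, Mul(4, 7744))), -13177) = Add(Add(6724, Add(17, 30976)), -13177) = Add(Add(6724, 30993), -13177) = Add(37717, -13177) = 24540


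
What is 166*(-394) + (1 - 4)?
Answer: -65407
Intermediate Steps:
166*(-394) + (1 - 4) = -65404 - 3 = -65407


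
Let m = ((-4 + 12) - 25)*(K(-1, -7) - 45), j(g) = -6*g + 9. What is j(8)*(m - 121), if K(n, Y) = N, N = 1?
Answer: -24453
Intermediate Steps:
j(g) = 9 - 6*g
K(n, Y) = 1
m = 748 (m = ((-4 + 12) - 25)*(1 - 45) = (8 - 25)*(-44) = -17*(-44) = 748)
j(8)*(m - 121) = (9 - 6*8)*(748 - 121) = (9 - 48)*627 = -39*627 = -24453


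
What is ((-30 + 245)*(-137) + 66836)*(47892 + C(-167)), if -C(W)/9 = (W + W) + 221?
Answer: 1828267329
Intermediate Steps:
C(W) = -1989 - 18*W (C(W) = -9*((W + W) + 221) = -9*(2*W + 221) = -9*(221 + 2*W) = -1989 - 18*W)
((-30 + 245)*(-137) + 66836)*(47892 + C(-167)) = ((-30 + 245)*(-137) + 66836)*(47892 + (-1989 - 18*(-167))) = (215*(-137) + 66836)*(47892 + (-1989 + 3006)) = (-29455 + 66836)*(47892 + 1017) = 37381*48909 = 1828267329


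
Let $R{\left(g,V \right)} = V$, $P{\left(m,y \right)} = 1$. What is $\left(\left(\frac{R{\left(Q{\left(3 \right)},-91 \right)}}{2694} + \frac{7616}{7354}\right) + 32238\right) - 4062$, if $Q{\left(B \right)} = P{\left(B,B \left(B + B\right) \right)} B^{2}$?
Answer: $\frac{279116815633}{9905838} \approx 28177.0$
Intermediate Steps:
$Q{\left(B \right)} = B^{2}$ ($Q{\left(B \right)} = 1 B^{2} = B^{2}$)
$\left(\left(\frac{R{\left(Q{\left(3 \right)},-91 \right)}}{2694} + \frac{7616}{7354}\right) + 32238\right) - 4062 = \left(\left(- \frac{91}{2694} + \frac{7616}{7354}\right) + 32238\right) - 4062 = \left(\left(\left(-91\right) \frac{1}{2694} + 7616 \cdot \frac{1}{7354}\right) + 32238\right) - 4062 = \left(\left(- \frac{91}{2694} + \frac{3808}{3677}\right) + 32238\right) - 4062 = \left(\frac{9924145}{9905838} + 32238\right) - 4062 = \frac{319354329589}{9905838} - 4062 = \frac{279116815633}{9905838}$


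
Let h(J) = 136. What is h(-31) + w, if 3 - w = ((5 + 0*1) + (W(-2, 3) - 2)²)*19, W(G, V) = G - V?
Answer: -887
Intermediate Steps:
w = -1023 (w = 3 - ((5 + 0*1) + ((-2 - 1*3) - 2)²)*19 = 3 - ((5 + 0) + ((-2 - 3) - 2)²)*19 = 3 - (5 + (-5 - 2)²)*19 = 3 - (5 + (-7)²)*19 = 3 - (5 + 49)*19 = 3 - 54*19 = 3 - 1*1026 = 3 - 1026 = -1023)
h(-31) + w = 136 - 1023 = -887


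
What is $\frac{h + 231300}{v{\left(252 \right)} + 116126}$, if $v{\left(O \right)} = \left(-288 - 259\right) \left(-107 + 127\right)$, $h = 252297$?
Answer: $\frac{161199}{35062} \approx 4.5975$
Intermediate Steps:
$v{\left(O \right)} = -10940$ ($v{\left(O \right)} = \left(-547\right) 20 = -10940$)
$\frac{h + 231300}{v{\left(252 \right)} + 116126} = \frac{252297 + 231300}{-10940 + 116126} = \frac{483597}{105186} = 483597 \cdot \frac{1}{105186} = \frac{161199}{35062}$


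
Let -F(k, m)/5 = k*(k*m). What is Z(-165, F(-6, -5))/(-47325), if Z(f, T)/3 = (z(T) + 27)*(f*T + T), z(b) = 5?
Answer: 188928/631 ≈ 299.41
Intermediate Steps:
F(k, m) = -5*m*k² (F(k, m) = -5*k*k*m = -5*m*k²)
Z(f, T) = 96*T + 96*T*f (Z(f, T) = 3*((5 + 27)*(f*T + T)) = 3*(32*(T*f + T)) = 3*(32*(T + T*f)) = 3*(32*T + 32*T*f) = 96*T + 96*T*f)
Z(-165, F(-6, -5))/(-47325) = (96*(-5*(-5)*(-6)²)*(1 - 165))/(-47325) = (96*(-5*(-5)*36)*(-164))*(-1/47325) = (96*900*(-164))*(-1/47325) = -14169600*(-1/47325) = 188928/631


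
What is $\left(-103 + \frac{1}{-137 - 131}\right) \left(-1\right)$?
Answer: $\frac{27605}{268} \approx 103.0$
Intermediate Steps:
$\left(-103 + \frac{1}{-137 - 131}\right) \left(-1\right) = \left(-103 + \frac{1}{-268}\right) \left(-1\right) = \left(-103 - \frac{1}{268}\right) \left(-1\right) = \left(- \frac{27605}{268}\right) \left(-1\right) = \frac{27605}{268}$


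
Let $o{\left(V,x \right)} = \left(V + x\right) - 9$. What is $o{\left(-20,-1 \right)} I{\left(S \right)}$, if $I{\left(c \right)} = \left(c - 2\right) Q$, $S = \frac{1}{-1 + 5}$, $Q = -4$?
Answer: $-210$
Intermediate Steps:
$o{\left(V,x \right)} = -9 + V + x$
$S = \frac{1}{4} \approx 0.25$
$I{\left(c \right)} = 8 - 4 c$ ($I{\left(c \right)} = \left(c - 2\right) \left(-4\right) = \left(-2 + c\right) \left(-4\right) = 8 - 4 c$)
$o{\left(-20,-1 \right)} I{\left(S \right)} = \left(-9 - 20 - 1\right) \left(8 - 1\right) = - 30 \left(8 - 1\right) = \left(-30\right) 7 = -210$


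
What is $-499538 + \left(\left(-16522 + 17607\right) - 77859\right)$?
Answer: $-576312$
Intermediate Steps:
$-499538 + \left(\left(-16522 + 17607\right) - 77859\right) = -499538 + \left(1085 - 77859\right) = -499538 - 76774 = -576312$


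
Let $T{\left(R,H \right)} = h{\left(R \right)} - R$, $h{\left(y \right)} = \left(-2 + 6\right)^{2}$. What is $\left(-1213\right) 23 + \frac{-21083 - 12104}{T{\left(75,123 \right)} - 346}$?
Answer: $- \frac{11265908}{405} \approx -27817.0$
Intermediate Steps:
$h{\left(y \right)} = 16$ ($h{\left(y \right)} = 4^{2} = 16$)
$T{\left(R,H \right)} = 16 - R$
$\left(-1213\right) 23 + \frac{-21083 - 12104}{T{\left(75,123 \right)} - 346} = \left(-1213\right) 23 + \frac{-21083 - 12104}{\left(16 - 75\right) - 346} = -27899 - \frac{33187}{\left(16 - 75\right) - 346} = -27899 - \frac{33187}{-59 - 346} = -27899 - \frac{33187}{-405} = -27899 - - \frac{33187}{405} = -27899 + \frac{33187}{405} = - \frac{11265908}{405}$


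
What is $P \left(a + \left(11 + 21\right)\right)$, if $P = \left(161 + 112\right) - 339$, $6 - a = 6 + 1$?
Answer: $-2046$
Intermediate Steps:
$a = -1$ ($a = 6 - \left(6 + 1\right) = 6 - 7 = -1$)
$P = -66$ ($P = 273 - 339 = -66$)
$P \left(a + \left(11 + 21\right)\right) = - 66 \left(-1 + \left(11 + 21\right)\right) = - 66 \left(-1 + 32\right) = \left(-66\right) 31 = -2046$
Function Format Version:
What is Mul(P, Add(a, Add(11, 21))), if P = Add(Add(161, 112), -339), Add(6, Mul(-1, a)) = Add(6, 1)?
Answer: -2046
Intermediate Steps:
a = -1 (a = Add(6, Mul(-1, Add(6, 1))) = Add(6, Mul(-1, 7)) = Add(6, -7) = -1)
P = -66 (P = Add(273, -339) = -66)
Mul(P, Add(a, Add(11, 21))) = Mul(-66, Add(-1, Add(11, 21))) = Mul(-66, Add(-1, 32)) = Mul(-66, 31) = -2046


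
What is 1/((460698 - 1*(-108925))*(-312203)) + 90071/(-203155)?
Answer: -16018047351085454/36128680813674695 ≈ -0.44336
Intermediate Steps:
1/((460698 - 1*(-108925))*(-312203)) + 90071/(-203155) = -1/312203/(460698 + 108925) + 90071*(-1/203155) = -1/312203/569623 - 90071/203155 = (1/569623)*(-1/312203) - 90071/203155 = -1/177838009469 - 90071/203155 = -16018047351085454/36128680813674695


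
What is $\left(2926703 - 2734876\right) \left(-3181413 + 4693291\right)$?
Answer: $290019021106$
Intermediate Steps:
$\left(2926703 - 2734876\right) \left(-3181413 + 4693291\right) = 191827 \cdot 1511878 = 290019021106$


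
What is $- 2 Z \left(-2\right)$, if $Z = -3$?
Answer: $-12$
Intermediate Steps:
$- 2 Z \left(-2\right) = \left(-2\right) \left(-3\right) \left(-2\right) = 6 \left(-2\right) = -12$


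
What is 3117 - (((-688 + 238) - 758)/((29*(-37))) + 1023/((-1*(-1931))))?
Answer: 6454878344/2071963 ≈ 3115.3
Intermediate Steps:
3117 - (((-688 + 238) - 758)/((29*(-37))) + 1023/((-1*(-1931)))) = 3117 - ((-450 - 758)/(-1073) + 1023/1931) = 3117 - (-1208*(-1/1073) + 1023*(1/1931)) = 3117 - (1208/1073 + 1023/1931) = 3117 - 1*3430327/2071963 = 3117 - 3430327/2071963 = 6454878344/2071963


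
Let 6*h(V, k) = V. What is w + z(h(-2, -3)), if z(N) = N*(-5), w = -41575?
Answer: -124720/3 ≈ -41573.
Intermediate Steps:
h(V, k) = V/6
z(N) = -5*N
w + z(h(-2, -3)) = -41575 - 5*(-2)/6 = -41575 - 5*(-1/3) = -41575 + 5/3 = -124720/3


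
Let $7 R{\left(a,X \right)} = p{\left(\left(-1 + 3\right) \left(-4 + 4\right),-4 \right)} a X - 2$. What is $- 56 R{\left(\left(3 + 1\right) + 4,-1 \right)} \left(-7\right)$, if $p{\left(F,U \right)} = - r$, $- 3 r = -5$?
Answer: $\frac{1904}{3} \approx 634.67$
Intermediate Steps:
$r = \frac{5}{3}$ ($r = \left(- \frac{1}{3}\right) \left(-5\right) = \frac{5}{3} \approx 1.6667$)
$p{\left(F,U \right)} = - \frac{5}{3}$ ($p{\left(F,U \right)} = \left(-1\right) \frac{5}{3} = - \frac{5}{3}$)
$R{\left(a,X \right)} = - \frac{2}{7} - \frac{5 X a}{21}$ ($R{\left(a,X \right)} = \frac{- \frac{5 a}{3} X - 2}{7} = \frac{- \frac{5 X a}{3} - 2}{7} = \frac{-2 - \frac{5 X a}{3}}{7} = - \frac{2}{7} - \frac{5 X a}{21}$)
$- 56 R{\left(\left(3 + 1\right) + 4,-1 \right)} \left(-7\right) = - 56 \left(- \frac{2}{7} - - \frac{5 \left(\left(3 + 1\right) + 4\right)}{21}\right) \left(-7\right) = - 56 \left(- \frac{2}{7} - - \frac{5 \left(4 + 4\right)}{21}\right) \left(-7\right) = - 56 \left(- \frac{2}{7} - \left(- \frac{5}{21}\right) 8\right) \left(-7\right) = - 56 \left(- \frac{2}{7} + \frac{40}{21}\right) \left(-7\right) = \left(-56\right) \frac{34}{21} \left(-7\right) = \left(- \frac{272}{3}\right) \left(-7\right) = \frac{1904}{3}$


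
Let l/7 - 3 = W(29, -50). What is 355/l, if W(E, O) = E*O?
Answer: -355/10129 ≈ -0.035048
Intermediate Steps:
l = -10129 (l = 21 + 7*(29*(-50)) = 21 + 7*(-1450) = 21 - 10150 = -10129)
355/l = 355/(-10129) = 355*(-1/10129) = -355/10129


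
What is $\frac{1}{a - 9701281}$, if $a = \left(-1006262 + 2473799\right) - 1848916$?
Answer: $- \frac{1}{10082660} \approx -9.918 \cdot 10^{-8}$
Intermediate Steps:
$a = -381379$ ($a = 1467537 - 1848916 = -381379$)
$\frac{1}{a - 9701281} = \frac{1}{-381379 - 9701281} = \frac{1}{-10082660} = - \frac{1}{10082660}$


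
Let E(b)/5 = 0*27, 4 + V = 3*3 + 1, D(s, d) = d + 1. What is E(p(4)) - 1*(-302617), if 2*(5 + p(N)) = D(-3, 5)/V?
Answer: 302617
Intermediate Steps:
D(s, d) = 1 + d
V = 6 (V = -4 + (3*3 + 1) = -4 + (9 + 1) = -4 + 10 = 6)
p(N) = -9/2 (p(N) = -5 + ((1 + 5)/6)/2 = -5 + (6*(1/6))/2 = -5 + (1/2)*1 = -5 + 1/2 = -9/2)
E(b) = 0 (E(b) = 5*(0*27) = 5*0 = 0)
E(p(4)) - 1*(-302617) = 0 - 1*(-302617) = 0 + 302617 = 302617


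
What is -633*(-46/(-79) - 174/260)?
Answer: 565269/10270 ≈ 55.041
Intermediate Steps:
-633*(-46/(-79) - 174/260) = -633*(-46*(-1/79) - 174*1/260) = -633*(46/79 - 87/130) = -633*(-893/10270) = 565269/10270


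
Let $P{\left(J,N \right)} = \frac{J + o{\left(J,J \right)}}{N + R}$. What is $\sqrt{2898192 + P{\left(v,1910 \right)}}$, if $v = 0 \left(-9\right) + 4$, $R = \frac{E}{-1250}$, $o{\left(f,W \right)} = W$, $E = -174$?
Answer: $\frac{2 \sqrt{1032659707309100062}}{1193837} \approx 1702.4$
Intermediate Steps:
$R = \frac{87}{625}$ ($R = - \frac{174}{-1250} = \left(-174\right) \left(- \frac{1}{1250}\right) = \frac{87}{625} \approx 0.1392$)
$v = 4$ ($v = 0 + 4 = 4$)
$P{\left(J,N \right)} = \frac{2 J}{\frac{87}{625} + N}$ ($P{\left(J,N \right)} = \frac{J + J}{N + \frac{87}{625}} = \frac{2 J}{\frac{87}{625} + N}$)
$\sqrt{2898192 + P{\left(v,1910 \right)}} = \sqrt{2898192 + 1250 \cdot 4 \frac{1}{87 + 625 \cdot 1910}} = \sqrt{2898192 + 1250 \cdot 4 \frac{1}{87 + 1193750}} = \sqrt{2898192 + 1250 \cdot 4 \cdot \frac{1}{1193837}} = \sqrt{2898192 + \frac{5000}{1193837}} = \sqrt{\frac{3459968847704}{1193837}} = \frac{2 \sqrt{1032659707309100062}}{1193837}$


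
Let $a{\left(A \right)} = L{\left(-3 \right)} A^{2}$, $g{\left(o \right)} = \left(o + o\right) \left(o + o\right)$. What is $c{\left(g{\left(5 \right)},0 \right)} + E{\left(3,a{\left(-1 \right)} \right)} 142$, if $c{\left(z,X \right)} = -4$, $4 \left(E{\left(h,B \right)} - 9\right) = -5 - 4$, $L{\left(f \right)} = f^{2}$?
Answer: $\frac{1909}{2} \approx 954.5$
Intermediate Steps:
$g{\left(o \right)} = 4 o^{2}$ ($g{\left(o \right)} = 2 o 2 o = 4 o^{2}$)
$a{\left(A \right)} = 9 A^{2}$ ($a{\left(A \right)} = \left(-3\right)^{2} A^{2} = 9 A^{2}$)
$E{\left(h,B \right)} = \frac{27}{4}$ ($E{\left(h,B \right)} = 9 + \frac{-5 - 4}{4} = 9 + \frac{1}{4} \left(-9\right) = 9 - \frac{9}{4} = \frac{27}{4}$)
$c{\left(g{\left(5 \right)},0 \right)} + E{\left(3,a{\left(-1 \right)} \right)} 142 = -4 + \frac{27}{4} \cdot 142 = -4 + \frac{1917}{2} = \frac{1909}{2}$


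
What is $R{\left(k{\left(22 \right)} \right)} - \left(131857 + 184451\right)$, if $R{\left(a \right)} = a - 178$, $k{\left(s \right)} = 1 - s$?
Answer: $-316507$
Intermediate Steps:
$R{\left(a \right)} = -178 + a$
$R{\left(k{\left(22 \right)} \right)} - \left(131857 + 184451\right) = \left(-178 + \left(1 - 22\right)\right) - \left(131857 + 184451\right) = \left(-178 + \left(1 - 22\right)\right) - 316308 = \left(-178 - 21\right) - 316308 = -199 - 316308 = -316507$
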